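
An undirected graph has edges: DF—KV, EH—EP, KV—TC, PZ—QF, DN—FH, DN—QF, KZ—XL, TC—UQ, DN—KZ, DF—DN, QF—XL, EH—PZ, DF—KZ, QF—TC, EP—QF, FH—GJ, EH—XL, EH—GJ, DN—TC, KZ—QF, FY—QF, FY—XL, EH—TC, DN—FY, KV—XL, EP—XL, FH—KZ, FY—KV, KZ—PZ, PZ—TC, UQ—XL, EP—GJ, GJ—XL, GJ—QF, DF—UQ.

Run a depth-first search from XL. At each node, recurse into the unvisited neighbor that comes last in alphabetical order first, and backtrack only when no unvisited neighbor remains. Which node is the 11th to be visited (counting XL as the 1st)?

Visit XL
XL → UQ
UQ → TC
TC → QF
QF → PZ
PZ → KZ
KZ → FH
FH → GJ
GJ → EP
EP → EH
FH → DN
DN → FY
FY → KV
KV → DF

Visit order: XL, UQ, TC, QF, PZ, KZ, FH, GJ, EP, EH, DN, FY, KV, DF

DN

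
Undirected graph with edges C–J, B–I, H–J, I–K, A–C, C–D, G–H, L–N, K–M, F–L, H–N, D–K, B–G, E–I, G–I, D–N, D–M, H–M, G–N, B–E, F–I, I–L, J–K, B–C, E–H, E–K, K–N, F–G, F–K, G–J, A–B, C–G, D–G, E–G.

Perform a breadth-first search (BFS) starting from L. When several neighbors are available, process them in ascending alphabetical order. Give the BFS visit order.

Visit L; enqueue F, I, N → queue [F, I, N]
Visit F; enqueue G, K → queue [I, N, G, K]
Visit I; enqueue B, E → queue [N, G, K, B, E]
Visit N; enqueue D, H → queue [G, K, B, E, D, H]
Visit G; enqueue C, J → queue [K, B, E, D, H, C, J]
Visit K; enqueue M → queue [B, E, D, H, C, J, M]
Visit B; enqueue A → queue [E, D, H, C, J, M, A]
Visit E → queue [D, H, C, J, M, A]
Visit D → queue [H, C, J, M, A]
Visit H → queue [C, J, M, A]
Visit C → queue [J, M, A]
Visit J → queue [M, A]
Visit M → queue [A]
Visit A → queue []

L -> F -> I -> N -> G -> K -> B -> E -> D -> H -> C -> J -> M -> A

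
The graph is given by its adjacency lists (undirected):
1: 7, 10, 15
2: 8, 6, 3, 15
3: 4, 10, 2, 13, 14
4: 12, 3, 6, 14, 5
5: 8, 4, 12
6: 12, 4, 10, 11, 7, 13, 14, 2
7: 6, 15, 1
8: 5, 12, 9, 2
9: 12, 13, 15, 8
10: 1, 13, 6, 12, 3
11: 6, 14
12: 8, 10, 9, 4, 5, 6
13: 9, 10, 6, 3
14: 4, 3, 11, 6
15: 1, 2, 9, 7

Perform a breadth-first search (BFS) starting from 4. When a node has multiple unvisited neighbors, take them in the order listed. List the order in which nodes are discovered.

4 12 3 6 14 5 8 10 9 2 13 11 7 1 15

Visit 4; enqueue 12, 3, 6, 14, 5 → queue [12, 3, 6, 14, 5]
Visit 12; enqueue 8, 10, 9 → queue [3, 6, 14, 5, 8, 10, 9]
Visit 3; enqueue 2, 13 → queue [6, 14, 5, 8, 10, 9, 2, 13]
Visit 6; enqueue 11, 7 → queue [14, 5, 8, 10, 9, 2, 13, 11, 7]
Visit 14 → queue [5, 8, 10, 9, 2, 13, 11, 7]
Visit 5 → queue [8, 10, 9, 2, 13, 11, 7]
Visit 8 → queue [10, 9, 2, 13, 11, 7]
Visit 10; enqueue 1 → queue [9, 2, 13, 11, 7, 1]
Visit 9; enqueue 15 → queue [2, 13, 11, 7, 1, 15]
Visit 2 → queue [13, 11, 7, 1, 15]
Visit 13 → queue [11, 7, 1, 15]
Visit 11 → queue [7, 1, 15]
Visit 7 → queue [1, 15]
Visit 1 → queue [15]
Visit 15 → queue []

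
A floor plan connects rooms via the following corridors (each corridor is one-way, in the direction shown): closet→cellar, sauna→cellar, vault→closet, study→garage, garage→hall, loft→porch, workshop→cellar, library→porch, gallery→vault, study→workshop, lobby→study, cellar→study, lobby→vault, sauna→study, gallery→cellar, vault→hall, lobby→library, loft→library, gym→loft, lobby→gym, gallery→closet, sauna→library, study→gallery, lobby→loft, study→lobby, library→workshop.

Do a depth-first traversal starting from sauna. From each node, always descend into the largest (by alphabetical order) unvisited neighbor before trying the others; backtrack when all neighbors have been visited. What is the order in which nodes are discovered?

sauna, study, workshop, cellar, lobby, vault, hall, closet, loft, porch, library, gym, garage, gallery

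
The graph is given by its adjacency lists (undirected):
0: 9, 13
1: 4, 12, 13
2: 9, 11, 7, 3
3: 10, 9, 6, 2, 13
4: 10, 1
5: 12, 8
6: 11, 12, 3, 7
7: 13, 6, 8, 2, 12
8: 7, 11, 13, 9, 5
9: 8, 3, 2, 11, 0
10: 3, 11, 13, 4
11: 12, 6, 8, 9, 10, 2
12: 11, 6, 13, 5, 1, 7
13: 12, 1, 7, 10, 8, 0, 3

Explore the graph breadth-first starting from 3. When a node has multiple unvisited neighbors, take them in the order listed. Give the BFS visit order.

Visit 3; enqueue 10, 9, 6, 2, 13 → queue [10, 9, 6, 2, 13]
Visit 10; enqueue 11, 4 → queue [9, 6, 2, 13, 11, 4]
Visit 9; enqueue 8, 0 → queue [6, 2, 13, 11, 4, 8, 0]
Visit 6; enqueue 12, 7 → queue [2, 13, 11, 4, 8, 0, 12, 7]
Visit 2 → queue [13, 11, 4, 8, 0, 12, 7]
Visit 13; enqueue 1 → queue [11, 4, 8, 0, 12, 7, 1]
Visit 11 → queue [4, 8, 0, 12, 7, 1]
Visit 4 → queue [8, 0, 12, 7, 1]
Visit 8; enqueue 5 → queue [0, 12, 7, 1, 5]
Visit 0 → queue [12, 7, 1, 5]
Visit 12 → queue [7, 1, 5]
Visit 7 → queue [1, 5]
Visit 1 → queue [5]
Visit 5 → queue []

3 -> 10 -> 9 -> 6 -> 2 -> 13 -> 11 -> 4 -> 8 -> 0 -> 12 -> 7 -> 1 -> 5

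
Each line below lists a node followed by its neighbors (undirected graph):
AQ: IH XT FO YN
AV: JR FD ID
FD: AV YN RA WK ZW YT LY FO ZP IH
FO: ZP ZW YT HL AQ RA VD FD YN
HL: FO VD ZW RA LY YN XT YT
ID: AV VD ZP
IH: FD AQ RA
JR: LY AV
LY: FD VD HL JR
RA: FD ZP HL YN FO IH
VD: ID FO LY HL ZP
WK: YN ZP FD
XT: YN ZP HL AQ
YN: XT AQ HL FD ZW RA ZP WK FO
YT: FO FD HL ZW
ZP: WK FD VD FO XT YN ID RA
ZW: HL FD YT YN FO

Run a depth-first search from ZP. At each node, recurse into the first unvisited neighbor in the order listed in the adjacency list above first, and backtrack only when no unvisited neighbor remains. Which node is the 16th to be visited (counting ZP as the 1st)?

Visit ZP
ZP → WK
WK → YN
YN → XT
XT → HL
HL → FO
FO → ZW
ZW → FD
FD → AV
AV → JR
JR → LY
LY → VD
VD → ID
FD → RA
RA → IH
IH → AQ
FD → YT

Visit order: ZP, WK, YN, XT, HL, FO, ZW, FD, AV, JR, LY, VD, ID, RA, IH, AQ, YT

AQ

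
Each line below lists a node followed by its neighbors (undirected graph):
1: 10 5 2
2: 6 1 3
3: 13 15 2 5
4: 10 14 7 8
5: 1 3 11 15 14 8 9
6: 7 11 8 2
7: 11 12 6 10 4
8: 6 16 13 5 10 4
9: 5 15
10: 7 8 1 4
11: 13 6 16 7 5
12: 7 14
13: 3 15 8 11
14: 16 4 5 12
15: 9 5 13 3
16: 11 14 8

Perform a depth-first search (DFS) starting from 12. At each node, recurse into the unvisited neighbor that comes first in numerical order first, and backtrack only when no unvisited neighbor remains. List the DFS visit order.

12 -> 7 -> 4 -> 8 -> 5 -> 1 -> 2 -> 3 -> 13 -> 11 -> 6 -> 16 -> 14 -> 15 -> 9 -> 10

Visit 12
12 → 7
7 → 4
4 → 8
8 → 5
5 → 1
1 → 2
2 → 3
3 → 13
13 → 11
11 → 6
11 → 16
16 → 14
13 → 15
15 → 9
1 → 10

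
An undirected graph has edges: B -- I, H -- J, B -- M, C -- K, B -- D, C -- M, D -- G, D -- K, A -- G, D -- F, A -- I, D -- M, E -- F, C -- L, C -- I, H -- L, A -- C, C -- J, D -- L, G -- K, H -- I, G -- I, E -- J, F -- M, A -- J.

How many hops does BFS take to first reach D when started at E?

Level 0: E
Level 1: F, J
Level 2: A, C, D, H, M
Level 3: B, G, I, K, L
D first appears at level 2.

2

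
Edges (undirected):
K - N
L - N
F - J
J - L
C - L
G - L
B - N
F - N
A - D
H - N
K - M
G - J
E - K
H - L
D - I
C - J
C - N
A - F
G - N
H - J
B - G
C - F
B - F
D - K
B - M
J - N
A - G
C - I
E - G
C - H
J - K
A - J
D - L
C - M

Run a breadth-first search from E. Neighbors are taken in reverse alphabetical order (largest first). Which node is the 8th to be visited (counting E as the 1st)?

L

Visit E; enqueue K, G → queue [K, G]
Visit K; enqueue N, M, J, D → queue [G, N, M, J, D]
Visit G; enqueue L, B, A → queue [N, M, J, D, L, B, A]
Visit N; enqueue H, F, C → queue [M, J, D, L, B, A, H, F, C]
Visit M → queue [J, D, L, B, A, H, F, C]
Visit J → queue [D, L, B, A, H, F, C]
Visit D; enqueue I → queue [L, B, A, H, F, C, I]
Visit L → queue [B, A, H, F, C, I]
Visit B → queue [A, H, F, C, I]
Visit A → queue [H, F, C, I]
Visit H → queue [F, C, I]
Visit F → queue [C, I]
Visit C → queue [I]
Visit I → queue []

Visit order: E, K, G, N, M, J, D, L, B, A, H, F, C, I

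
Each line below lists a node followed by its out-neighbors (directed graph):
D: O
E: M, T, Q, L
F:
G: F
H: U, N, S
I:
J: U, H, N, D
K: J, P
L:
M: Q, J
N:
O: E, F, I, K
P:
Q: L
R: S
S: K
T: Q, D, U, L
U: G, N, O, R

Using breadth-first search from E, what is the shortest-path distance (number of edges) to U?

Level 0: E
Level 1: L, M, Q, T
Level 2: D, J, U
Level 3: G, H, N, O, R
Level 4: F, I, K, S
Level 5: P
U first appears at level 2.

2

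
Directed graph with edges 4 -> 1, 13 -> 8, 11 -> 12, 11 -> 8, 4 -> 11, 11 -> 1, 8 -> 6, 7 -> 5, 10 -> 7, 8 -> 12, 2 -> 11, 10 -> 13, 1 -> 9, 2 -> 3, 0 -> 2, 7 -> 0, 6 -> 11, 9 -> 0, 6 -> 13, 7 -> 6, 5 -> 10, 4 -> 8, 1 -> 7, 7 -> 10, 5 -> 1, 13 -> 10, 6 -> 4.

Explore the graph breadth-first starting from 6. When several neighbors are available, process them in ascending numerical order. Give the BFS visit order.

6 -> 4 -> 11 -> 13 -> 1 -> 8 -> 12 -> 10 -> 7 -> 9 -> 0 -> 5 -> 2 -> 3

Visit 6; enqueue 4, 11, 13 → queue [4, 11, 13]
Visit 4; enqueue 1, 8 → queue [11, 13, 1, 8]
Visit 11; enqueue 12 → queue [13, 1, 8, 12]
Visit 13; enqueue 10 → queue [1, 8, 12, 10]
Visit 1; enqueue 7, 9 → queue [8, 12, 10, 7, 9]
Visit 8 → queue [12, 10, 7, 9]
Visit 12 → queue [10, 7, 9]
Visit 10 → queue [7, 9]
Visit 7; enqueue 0, 5 → queue [9, 0, 5]
Visit 9 → queue [0, 5]
Visit 0; enqueue 2 → queue [5, 2]
Visit 5 → queue [2]
Visit 2; enqueue 3 → queue [3]
Visit 3 → queue []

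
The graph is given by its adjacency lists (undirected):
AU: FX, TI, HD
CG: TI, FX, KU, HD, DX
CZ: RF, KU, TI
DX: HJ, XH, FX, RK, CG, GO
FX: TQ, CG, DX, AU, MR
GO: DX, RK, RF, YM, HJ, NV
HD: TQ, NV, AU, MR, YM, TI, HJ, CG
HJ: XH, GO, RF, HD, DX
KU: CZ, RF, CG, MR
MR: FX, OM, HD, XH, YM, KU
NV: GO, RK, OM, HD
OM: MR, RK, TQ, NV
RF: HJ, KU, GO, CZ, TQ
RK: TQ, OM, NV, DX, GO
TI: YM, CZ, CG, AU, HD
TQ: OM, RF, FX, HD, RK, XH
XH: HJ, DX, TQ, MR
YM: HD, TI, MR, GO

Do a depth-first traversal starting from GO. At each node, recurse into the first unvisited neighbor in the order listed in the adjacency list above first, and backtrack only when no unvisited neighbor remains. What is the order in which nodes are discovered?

GO → DX → HJ → XH → TQ → OM → MR → FX → CG → TI → YM → HD → NV → RK → AU → CZ → RF → KU

Visit GO
GO → DX
DX → HJ
HJ → XH
XH → TQ
TQ → OM
OM → MR
MR → FX
FX → CG
CG → TI
TI → YM
YM → HD
HD → NV
NV → RK
HD → AU
TI → CZ
CZ → RF
RF → KU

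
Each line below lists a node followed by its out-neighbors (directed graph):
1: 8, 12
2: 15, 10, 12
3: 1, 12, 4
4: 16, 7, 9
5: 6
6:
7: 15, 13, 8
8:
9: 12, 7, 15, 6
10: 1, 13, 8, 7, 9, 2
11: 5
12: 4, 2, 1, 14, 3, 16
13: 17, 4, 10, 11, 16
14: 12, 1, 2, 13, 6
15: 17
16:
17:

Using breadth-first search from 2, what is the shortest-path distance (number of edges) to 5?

Level 0: 2
Level 1: 10, 12, 15
Level 2: 1, 3, 4, 7, 8, 9, 13, 14, 16, 17
Level 3: 6, 11
Level 4: 5
5 first appears at level 4.

4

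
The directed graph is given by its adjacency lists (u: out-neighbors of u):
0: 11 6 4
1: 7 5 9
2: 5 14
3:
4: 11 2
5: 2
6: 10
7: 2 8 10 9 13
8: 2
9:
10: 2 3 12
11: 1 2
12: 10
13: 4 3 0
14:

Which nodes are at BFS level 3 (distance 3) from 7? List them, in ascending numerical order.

Level 0: 7
Level 1: 2, 8, 9, 10, 13
Level 2: 0, 3, 4, 5, 12, 14
Level 3: 6, 11
Level 4: 1

6, 11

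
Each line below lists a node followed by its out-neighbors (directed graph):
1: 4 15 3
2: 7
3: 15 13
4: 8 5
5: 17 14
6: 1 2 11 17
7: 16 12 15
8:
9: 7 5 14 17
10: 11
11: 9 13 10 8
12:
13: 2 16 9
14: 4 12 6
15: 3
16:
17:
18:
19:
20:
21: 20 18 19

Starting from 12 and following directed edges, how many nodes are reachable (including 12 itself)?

BFS from 12 visits: 12
Reachable nodes: 1 of 21 total.

1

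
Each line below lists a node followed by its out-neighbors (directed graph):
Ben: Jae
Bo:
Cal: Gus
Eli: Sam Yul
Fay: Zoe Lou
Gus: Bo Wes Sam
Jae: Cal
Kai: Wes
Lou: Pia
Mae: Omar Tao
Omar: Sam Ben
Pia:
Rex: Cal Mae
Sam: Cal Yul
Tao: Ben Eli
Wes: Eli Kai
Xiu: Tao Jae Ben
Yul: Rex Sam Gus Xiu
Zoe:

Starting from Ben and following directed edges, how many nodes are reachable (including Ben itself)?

15

BFS from Ben visits: Ben, Jae, Cal, Gus, Bo, Sam, Wes, Yul, Eli, Kai, Rex, Xiu, Mae, Tao, Omar
Reachable nodes: 15 of 19 total.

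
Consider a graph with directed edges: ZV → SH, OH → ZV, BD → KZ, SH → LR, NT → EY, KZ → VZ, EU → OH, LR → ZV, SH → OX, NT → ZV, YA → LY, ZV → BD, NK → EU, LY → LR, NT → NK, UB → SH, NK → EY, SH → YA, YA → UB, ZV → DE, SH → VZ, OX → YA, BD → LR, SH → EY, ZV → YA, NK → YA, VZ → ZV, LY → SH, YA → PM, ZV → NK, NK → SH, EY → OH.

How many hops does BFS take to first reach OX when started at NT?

3

Level 0: NT
Level 1: EY, NK, ZV
Level 2: BD, DE, EU, OH, SH, YA
Level 3: KZ, LR, LY, OX, PM, UB, VZ
OX first appears at level 3.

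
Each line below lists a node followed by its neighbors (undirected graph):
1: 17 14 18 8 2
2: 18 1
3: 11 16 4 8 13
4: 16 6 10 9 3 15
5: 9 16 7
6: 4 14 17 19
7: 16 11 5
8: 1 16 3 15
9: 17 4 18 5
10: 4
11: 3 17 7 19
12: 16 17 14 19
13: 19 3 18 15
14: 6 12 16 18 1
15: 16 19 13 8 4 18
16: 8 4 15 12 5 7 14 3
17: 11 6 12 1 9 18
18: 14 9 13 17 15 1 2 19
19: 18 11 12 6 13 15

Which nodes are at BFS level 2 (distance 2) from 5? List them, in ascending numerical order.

Level 0: 5
Level 1: 7, 9, 16
Level 2: 3, 4, 8, 11, 12, 14, 15, 17, 18
Level 3: 1, 2, 6, 10, 13, 19

3, 4, 8, 11, 12, 14, 15, 17, 18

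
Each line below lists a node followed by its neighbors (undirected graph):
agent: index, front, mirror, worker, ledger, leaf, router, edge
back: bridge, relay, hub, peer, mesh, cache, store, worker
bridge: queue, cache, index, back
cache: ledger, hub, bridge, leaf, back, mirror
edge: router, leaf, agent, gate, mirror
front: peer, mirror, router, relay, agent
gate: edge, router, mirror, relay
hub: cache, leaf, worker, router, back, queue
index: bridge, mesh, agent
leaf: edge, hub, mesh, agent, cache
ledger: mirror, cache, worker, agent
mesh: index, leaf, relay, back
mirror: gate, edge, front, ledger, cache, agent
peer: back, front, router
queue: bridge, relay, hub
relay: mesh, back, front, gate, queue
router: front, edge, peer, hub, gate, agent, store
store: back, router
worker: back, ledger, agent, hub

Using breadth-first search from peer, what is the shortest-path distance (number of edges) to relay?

Level 0: peer
Level 1: back, front, router
Level 2: agent, bridge, cache, edge, gate, hub, mesh, mirror, relay, store, worker
Level 3: index, leaf, ledger, queue
relay first appears at level 2.

2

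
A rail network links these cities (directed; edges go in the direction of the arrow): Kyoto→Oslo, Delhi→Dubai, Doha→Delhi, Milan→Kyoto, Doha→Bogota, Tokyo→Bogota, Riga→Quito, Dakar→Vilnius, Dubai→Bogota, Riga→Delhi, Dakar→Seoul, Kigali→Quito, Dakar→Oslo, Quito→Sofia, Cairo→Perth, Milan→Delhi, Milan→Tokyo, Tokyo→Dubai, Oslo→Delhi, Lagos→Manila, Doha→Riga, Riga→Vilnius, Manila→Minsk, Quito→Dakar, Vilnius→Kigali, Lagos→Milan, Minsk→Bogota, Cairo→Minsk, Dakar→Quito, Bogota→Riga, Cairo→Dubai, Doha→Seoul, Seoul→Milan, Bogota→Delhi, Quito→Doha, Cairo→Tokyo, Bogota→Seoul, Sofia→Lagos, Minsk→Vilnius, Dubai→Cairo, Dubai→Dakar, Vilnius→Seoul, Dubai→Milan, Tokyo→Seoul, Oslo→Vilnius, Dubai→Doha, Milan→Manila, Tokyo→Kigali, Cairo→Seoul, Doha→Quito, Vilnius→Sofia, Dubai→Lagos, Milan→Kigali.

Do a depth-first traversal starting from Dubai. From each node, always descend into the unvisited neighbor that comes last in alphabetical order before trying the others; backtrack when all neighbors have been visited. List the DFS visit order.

Visit Dubai
Dubai → Milan
Milan → Tokyo
Tokyo → Seoul
Tokyo → Kigali
Kigali → Quito
Quito → Sofia
Sofia → Lagos
Lagos → Manila
Manila → Minsk
Minsk → Vilnius
Minsk → Bogota
Bogota → Riga
Riga → Delhi
Quito → Doha
Quito → Dakar
Dakar → Oslo
Milan → Kyoto
Dubai → Cairo
Cairo → Perth

Dubai, Milan, Tokyo, Seoul, Kigali, Quito, Sofia, Lagos, Manila, Minsk, Vilnius, Bogota, Riga, Delhi, Doha, Dakar, Oslo, Kyoto, Cairo, Perth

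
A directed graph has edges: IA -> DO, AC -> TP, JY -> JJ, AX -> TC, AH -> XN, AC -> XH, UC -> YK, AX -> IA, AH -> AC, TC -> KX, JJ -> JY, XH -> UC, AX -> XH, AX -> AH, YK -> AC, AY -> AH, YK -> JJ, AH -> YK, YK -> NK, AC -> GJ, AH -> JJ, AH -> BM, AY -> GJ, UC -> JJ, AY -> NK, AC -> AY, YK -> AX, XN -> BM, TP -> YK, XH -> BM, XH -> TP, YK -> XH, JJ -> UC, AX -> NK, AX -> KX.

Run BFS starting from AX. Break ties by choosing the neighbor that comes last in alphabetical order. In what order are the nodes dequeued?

AX XH TC NK KX IA AH UC TP BM DO YK XN JJ AC JY GJ AY

Visit AX; enqueue XH, TC, NK, KX, IA, AH → queue [XH, TC, NK, KX, IA, AH]
Visit XH; enqueue UC, TP, BM → queue [TC, NK, KX, IA, AH, UC, TP, BM]
Visit TC → queue [NK, KX, IA, AH, UC, TP, BM]
Visit NK → queue [KX, IA, AH, UC, TP, BM]
Visit KX → queue [IA, AH, UC, TP, BM]
Visit IA; enqueue DO → queue [AH, UC, TP, BM, DO]
Visit AH; enqueue YK, XN, JJ, AC → queue [UC, TP, BM, DO, YK, XN, JJ, AC]
Visit UC → queue [TP, BM, DO, YK, XN, JJ, AC]
Visit TP → queue [BM, DO, YK, XN, JJ, AC]
Visit BM → queue [DO, YK, XN, JJ, AC]
Visit DO → queue [YK, XN, JJ, AC]
Visit YK → queue [XN, JJ, AC]
Visit XN → queue [JJ, AC]
Visit JJ; enqueue JY → queue [AC, JY]
Visit AC; enqueue GJ, AY → queue [JY, GJ, AY]
Visit JY → queue [GJ, AY]
Visit GJ → queue [AY]
Visit AY → queue []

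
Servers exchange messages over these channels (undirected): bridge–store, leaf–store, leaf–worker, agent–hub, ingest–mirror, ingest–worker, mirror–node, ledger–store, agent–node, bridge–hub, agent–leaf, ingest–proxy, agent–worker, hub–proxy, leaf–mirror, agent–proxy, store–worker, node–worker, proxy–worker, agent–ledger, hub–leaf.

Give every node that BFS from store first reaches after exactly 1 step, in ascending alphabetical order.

bridge, leaf, ledger, worker

Level 0: store
Level 1: bridge, leaf, ledger, worker
Level 2: agent, hub, ingest, mirror, node, proxy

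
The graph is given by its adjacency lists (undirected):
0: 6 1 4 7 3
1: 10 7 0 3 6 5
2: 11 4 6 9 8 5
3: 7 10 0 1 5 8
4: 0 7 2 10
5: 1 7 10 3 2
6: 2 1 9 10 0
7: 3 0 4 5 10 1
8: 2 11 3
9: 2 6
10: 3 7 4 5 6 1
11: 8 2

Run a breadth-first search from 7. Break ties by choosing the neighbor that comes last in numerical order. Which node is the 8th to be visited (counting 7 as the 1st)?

6

Visit 7; enqueue 10, 5, 4, 3, 1, 0 → queue [10, 5, 4, 3, 1, 0]
Visit 10; enqueue 6 → queue [5, 4, 3, 1, 0, 6]
Visit 5; enqueue 2 → queue [4, 3, 1, 0, 6, 2]
Visit 4 → queue [3, 1, 0, 6, 2]
Visit 3; enqueue 8 → queue [1, 0, 6, 2, 8]
Visit 1 → queue [0, 6, 2, 8]
Visit 0 → queue [6, 2, 8]
Visit 6; enqueue 9 → queue [2, 8, 9]
Visit 2; enqueue 11 → queue [8, 9, 11]
Visit 8 → queue [9, 11]
Visit 9 → queue [11]
Visit 11 → queue []

Visit order: 7, 10, 5, 4, 3, 1, 0, 6, 2, 8, 9, 11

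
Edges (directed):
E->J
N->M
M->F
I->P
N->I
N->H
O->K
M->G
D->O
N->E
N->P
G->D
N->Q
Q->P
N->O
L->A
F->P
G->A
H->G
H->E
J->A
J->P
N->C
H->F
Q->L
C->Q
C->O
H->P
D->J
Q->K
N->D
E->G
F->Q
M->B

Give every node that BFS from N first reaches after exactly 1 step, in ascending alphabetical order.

C, D, E, H, I, M, O, P, Q

Level 0: N
Level 1: C, D, E, H, I, M, O, P, Q
Level 2: B, F, G, J, K, L
Level 3: A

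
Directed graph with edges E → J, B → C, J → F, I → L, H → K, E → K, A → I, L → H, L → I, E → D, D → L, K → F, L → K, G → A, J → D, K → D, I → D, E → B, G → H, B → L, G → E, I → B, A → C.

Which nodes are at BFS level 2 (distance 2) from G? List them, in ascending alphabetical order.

Level 0: G
Level 1: A, E, H
Level 2: B, C, D, I, J, K
Level 3: F, L

B, C, D, I, J, K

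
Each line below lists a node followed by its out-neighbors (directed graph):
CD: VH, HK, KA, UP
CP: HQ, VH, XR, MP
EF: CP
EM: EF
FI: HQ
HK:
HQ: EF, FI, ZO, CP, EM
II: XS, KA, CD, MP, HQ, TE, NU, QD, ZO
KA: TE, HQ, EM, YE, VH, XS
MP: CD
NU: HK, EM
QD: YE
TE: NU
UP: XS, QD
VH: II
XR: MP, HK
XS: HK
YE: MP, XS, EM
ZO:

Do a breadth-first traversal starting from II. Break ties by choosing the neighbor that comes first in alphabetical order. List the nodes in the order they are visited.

Visit II; enqueue CD, HQ, KA, MP, NU, QD, TE, XS, ZO → queue [CD, HQ, KA, MP, NU, QD, TE, XS, ZO]
Visit CD; enqueue HK, UP, VH → queue [HQ, KA, MP, NU, QD, TE, XS, ZO, HK, UP, VH]
Visit HQ; enqueue CP, EF, EM, FI → queue [KA, MP, NU, QD, TE, XS, ZO, HK, UP, VH, CP, EF, EM, FI]
Visit KA; enqueue YE → queue [MP, NU, QD, TE, XS, ZO, HK, UP, VH, CP, EF, EM, FI, YE]
Visit MP → queue [NU, QD, TE, XS, ZO, HK, UP, VH, CP, EF, EM, FI, YE]
Visit NU → queue [QD, TE, XS, ZO, HK, UP, VH, CP, EF, EM, FI, YE]
Visit QD → queue [TE, XS, ZO, HK, UP, VH, CP, EF, EM, FI, YE]
Visit TE → queue [XS, ZO, HK, UP, VH, CP, EF, EM, FI, YE]
Visit XS → queue [ZO, HK, UP, VH, CP, EF, EM, FI, YE]
Visit ZO → queue [HK, UP, VH, CP, EF, EM, FI, YE]
Visit HK → queue [UP, VH, CP, EF, EM, FI, YE]
Visit UP → queue [VH, CP, EF, EM, FI, YE]
Visit VH → queue [CP, EF, EM, FI, YE]
Visit CP; enqueue XR → queue [EF, EM, FI, YE, XR]
Visit EF → queue [EM, FI, YE, XR]
Visit EM → queue [FI, YE, XR]
Visit FI → queue [YE, XR]
Visit YE → queue [XR]
Visit XR → queue []

II → CD → HQ → KA → MP → NU → QD → TE → XS → ZO → HK → UP → VH → CP → EF → EM → FI → YE → XR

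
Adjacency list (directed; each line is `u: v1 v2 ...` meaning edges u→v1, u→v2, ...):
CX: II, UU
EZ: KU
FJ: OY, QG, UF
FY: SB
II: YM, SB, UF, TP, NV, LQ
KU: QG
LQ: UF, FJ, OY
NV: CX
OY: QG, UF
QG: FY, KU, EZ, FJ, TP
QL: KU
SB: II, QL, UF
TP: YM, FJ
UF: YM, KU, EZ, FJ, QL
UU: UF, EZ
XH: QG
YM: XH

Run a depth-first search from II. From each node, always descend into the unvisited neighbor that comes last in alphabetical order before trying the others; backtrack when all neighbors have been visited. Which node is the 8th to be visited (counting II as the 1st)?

Visit II
II → YM
YM → XH
XH → QG
QG → TP
TP → FJ
FJ → UF
UF → QL
QL → KU
UF → EZ
FJ → OY
QG → FY
FY → SB
II → NV
NV → CX
CX → UU
II → LQ

Visit order: II, YM, XH, QG, TP, FJ, UF, QL, KU, EZ, OY, FY, SB, NV, CX, UU, LQ

QL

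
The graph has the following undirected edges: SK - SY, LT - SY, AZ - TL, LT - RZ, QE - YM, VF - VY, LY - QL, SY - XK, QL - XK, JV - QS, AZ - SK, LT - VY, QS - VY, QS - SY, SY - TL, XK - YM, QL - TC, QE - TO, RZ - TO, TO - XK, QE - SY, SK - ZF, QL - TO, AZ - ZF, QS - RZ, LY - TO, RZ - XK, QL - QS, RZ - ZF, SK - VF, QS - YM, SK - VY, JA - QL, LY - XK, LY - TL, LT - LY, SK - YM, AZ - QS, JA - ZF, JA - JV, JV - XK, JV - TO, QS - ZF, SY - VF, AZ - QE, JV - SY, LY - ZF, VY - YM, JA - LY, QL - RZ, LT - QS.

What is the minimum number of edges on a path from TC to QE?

3

Level 0: TC
Level 1: QL
Level 2: JA, LY, QS, RZ, TO, XK
Level 3: AZ, JV, LT, QE, SY, TL, VY, YM, ZF
Level 4: SK, VF
QE first appears at level 3.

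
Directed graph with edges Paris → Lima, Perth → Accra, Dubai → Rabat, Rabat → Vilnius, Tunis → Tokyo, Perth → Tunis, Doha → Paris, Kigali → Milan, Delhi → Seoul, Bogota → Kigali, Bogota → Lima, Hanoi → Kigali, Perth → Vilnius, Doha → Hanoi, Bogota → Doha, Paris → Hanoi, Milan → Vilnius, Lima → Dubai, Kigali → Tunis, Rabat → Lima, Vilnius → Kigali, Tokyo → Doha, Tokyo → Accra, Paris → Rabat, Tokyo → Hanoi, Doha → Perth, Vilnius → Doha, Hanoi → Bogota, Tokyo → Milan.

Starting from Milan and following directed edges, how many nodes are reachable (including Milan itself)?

BFS from Milan visits: Milan, Vilnius, Doha, Kigali, Hanoi, Paris, Perth, Tunis, Bogota, Lima, Rabat, Accra, Tokyo, Dubai
Reachable nodes: 14 of 16 total.

14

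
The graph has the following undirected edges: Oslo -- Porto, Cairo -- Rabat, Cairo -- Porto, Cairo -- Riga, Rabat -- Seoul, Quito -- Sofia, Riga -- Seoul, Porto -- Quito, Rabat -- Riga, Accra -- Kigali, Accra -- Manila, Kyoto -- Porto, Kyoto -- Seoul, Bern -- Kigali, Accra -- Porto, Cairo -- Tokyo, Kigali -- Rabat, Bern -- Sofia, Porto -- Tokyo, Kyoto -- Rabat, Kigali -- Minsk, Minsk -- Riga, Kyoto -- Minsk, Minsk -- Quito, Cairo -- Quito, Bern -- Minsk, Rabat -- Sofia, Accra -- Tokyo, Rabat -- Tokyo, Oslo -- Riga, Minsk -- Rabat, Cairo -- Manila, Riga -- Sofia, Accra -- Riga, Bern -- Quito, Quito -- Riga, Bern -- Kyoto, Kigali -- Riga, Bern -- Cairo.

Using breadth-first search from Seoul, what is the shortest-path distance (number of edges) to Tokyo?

2

Level 0: Seoul
Level 1: Kyoto, Rabat, Riga
Level 2: Accra, Bern, Cairo, Kigali, Minsk, Oslo, Porto, Quito, Sofia, Tokyo
Level 3: Manila
Tokyo first appears at level 2.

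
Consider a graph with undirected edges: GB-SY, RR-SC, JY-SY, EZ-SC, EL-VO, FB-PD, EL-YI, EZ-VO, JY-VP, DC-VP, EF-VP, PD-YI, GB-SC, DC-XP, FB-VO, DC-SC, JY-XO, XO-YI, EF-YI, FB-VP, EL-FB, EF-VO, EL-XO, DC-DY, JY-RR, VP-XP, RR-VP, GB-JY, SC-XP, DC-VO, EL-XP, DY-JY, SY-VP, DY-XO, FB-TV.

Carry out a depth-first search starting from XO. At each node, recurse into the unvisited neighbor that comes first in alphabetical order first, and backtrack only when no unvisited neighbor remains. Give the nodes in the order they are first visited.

XO DY DC SC EZ VO EF VP FB EL XP YI PD TV JY GB SY RR

Visit XO
XO → DY
DY → DC
DC → SC
SC → EZ
EZ → VO
VO → EF
EF → VP
VP → FB
FB → EL
EL → XP
EL → YI
YI → PD
FB → TV
VP → JY
JY → GB
GB → SY
JY → RR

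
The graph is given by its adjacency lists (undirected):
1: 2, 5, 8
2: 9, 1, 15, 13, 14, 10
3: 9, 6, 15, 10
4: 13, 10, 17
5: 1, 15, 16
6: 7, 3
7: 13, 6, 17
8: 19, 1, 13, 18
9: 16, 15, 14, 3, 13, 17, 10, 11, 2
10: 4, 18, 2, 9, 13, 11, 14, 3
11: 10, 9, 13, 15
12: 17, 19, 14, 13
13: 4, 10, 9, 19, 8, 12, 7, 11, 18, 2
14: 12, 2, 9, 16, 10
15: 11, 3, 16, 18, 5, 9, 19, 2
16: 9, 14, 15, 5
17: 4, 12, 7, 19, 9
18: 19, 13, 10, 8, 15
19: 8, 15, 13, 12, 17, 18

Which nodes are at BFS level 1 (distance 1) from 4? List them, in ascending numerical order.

Level 0: 4
Level 1: 10, 13, 17
Level 2: 2, 3, 7, 8, 9, 11, 12, 14, 18, 19
Level 3: 1, 6, 15, 16
Level 4: 5

10, 13, 17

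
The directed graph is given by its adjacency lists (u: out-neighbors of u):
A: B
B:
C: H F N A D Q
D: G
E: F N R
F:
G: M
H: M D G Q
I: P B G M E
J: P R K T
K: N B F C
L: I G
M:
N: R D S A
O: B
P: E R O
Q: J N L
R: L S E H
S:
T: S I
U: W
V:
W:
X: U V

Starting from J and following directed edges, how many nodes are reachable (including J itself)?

20

BFS from J visits: J, P, R, K, T, E, O, L, S, H, N, B, F, C, I, G, M, D, Q, A
Reachable nodes: 20 of 24 total.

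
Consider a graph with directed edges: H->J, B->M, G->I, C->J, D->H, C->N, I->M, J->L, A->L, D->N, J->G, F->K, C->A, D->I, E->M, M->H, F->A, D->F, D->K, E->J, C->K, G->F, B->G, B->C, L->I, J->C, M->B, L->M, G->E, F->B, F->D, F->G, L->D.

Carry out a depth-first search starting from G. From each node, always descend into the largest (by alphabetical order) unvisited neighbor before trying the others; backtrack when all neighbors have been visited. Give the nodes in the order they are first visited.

G, I, M, H, J, L, D, N, K, F, B, C, A, E

Visit G
G → I
I → M
M → H
H → J
J → L
L → D
D → N
D → K
D → F
F → B
B → C
C → A
G → E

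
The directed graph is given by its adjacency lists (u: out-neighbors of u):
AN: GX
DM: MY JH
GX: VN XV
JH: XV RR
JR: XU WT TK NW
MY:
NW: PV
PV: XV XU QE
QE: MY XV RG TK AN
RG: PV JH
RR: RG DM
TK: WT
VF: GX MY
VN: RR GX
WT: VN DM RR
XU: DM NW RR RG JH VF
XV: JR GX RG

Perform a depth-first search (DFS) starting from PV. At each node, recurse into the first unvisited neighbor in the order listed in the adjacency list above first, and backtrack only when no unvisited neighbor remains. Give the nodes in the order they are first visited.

Visit PV
PV → XV
XV → JR
JR → XU
XU → DM
DM → MY
DM → JH
JH → RR
RR → RG
XU → NW
XU → VF
VF → GX
GX → VN
JR → WT
JR → TK
PV → QE
QE → AN

PV -> XV -> JR -> XU -> DM -> MY -> JH -> RR -> RG -> NW -> VF -> GX -> VN -> WT -> TK -> QE -> AN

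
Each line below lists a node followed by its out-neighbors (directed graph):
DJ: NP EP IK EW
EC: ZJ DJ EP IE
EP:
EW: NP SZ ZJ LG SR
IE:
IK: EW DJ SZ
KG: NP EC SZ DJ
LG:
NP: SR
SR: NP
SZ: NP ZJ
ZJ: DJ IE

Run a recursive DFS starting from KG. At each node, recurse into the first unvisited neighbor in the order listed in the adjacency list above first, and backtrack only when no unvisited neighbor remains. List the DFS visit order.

KG NP SR EC ZJ DJ EP IK EW SZ LG IE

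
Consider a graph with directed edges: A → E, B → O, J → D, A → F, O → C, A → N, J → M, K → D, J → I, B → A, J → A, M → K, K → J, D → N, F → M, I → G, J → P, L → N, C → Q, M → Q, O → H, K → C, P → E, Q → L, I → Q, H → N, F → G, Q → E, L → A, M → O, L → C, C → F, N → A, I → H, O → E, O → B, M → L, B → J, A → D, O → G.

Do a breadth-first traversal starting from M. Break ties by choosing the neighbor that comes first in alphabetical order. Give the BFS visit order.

M → K → L → O → Q → C → D → J → A → N → B → E → G → H → F → I → P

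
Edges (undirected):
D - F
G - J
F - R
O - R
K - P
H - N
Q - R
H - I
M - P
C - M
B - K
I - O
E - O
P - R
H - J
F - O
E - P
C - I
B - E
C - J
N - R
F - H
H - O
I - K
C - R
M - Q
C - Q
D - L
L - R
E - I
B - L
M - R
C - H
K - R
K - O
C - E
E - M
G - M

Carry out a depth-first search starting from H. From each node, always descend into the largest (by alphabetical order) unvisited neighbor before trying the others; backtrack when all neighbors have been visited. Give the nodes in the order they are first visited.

Visit H
H → O
O → R
R → Q
Q → M
M → P
P → K
K → I
I → E
E → C
C → J
J → G
E → B
B → L
L → D
D → F
R → N

H O R Q M P K I E C J G B L D F N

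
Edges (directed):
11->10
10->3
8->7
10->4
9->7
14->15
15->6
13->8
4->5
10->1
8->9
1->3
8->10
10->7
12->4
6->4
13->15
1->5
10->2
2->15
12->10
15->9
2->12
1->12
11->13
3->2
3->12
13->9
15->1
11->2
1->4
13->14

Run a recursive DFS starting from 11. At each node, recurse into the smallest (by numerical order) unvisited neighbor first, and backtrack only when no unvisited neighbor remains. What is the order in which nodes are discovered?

Visit 11
11 → 2
2 → 12
12 → 4
4 → 5
12 → 10
10 → 1
1 → 3
10 → 7
2 → 15
15 → 6
15 → 9
11 → 13
13 → 8
13 → 14

11 → 2 → 12 → 4 → 5 → 10 → 1 → 3 → 7 → 15 → 6 → 9 → 13 → 8 → 14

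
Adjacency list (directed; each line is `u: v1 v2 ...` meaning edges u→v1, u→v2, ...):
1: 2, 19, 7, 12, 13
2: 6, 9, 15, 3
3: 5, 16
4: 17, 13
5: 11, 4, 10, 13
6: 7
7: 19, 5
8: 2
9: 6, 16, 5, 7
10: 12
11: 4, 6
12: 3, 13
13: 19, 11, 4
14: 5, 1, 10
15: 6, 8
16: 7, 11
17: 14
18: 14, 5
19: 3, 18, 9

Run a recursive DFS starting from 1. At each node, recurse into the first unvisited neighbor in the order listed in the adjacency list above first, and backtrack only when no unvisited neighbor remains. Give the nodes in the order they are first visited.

1, 2, 6, 7, 19, 3, 5, 11, 4, 17, 14, 10, 12, 13, 16, 18, 9, 15, 8

Visit 1
1 → 2
2 → 6
6 → 7
7 → 19
19 → 3
3 → 5
5 → 11
11 → 4
4 → 17
17 → 14
14 → 10
10 → 12
12 → 13
3 → 16
19 → 18
19 → 9
2 → 15
15 → 8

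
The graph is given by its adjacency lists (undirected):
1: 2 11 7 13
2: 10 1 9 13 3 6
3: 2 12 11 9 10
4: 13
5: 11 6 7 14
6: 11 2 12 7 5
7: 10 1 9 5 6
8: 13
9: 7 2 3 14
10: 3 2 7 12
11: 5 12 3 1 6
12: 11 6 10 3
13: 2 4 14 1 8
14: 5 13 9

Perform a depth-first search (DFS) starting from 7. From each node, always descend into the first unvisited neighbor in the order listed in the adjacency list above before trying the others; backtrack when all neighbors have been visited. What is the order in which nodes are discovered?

Visit 7
7 → 10
10 → 3
3 → 2
2 → 1
1 → 11
11 → 5
5 → 6
6 → 12
5 → 14
14 → 13
13 → 4
13 → 8
14 → 9

7 → 10 → 3 → 2 → 1 → 11 → 5 → 6 → 12 → 14 → 13 → 4 → 8 → 9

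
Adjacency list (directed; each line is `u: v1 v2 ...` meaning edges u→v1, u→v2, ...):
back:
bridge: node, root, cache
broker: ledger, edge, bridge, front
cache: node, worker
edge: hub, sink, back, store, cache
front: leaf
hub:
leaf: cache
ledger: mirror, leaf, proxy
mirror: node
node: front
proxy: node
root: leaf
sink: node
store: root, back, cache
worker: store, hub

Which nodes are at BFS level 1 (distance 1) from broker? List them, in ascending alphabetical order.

bridge, edge, front, ledger

Level 0: broker
Level 1: bridge, edge, front, ledger
Level 2: back, cache, hub, leaf, mirror, node, proxy, root, sink, store
Level 3: worker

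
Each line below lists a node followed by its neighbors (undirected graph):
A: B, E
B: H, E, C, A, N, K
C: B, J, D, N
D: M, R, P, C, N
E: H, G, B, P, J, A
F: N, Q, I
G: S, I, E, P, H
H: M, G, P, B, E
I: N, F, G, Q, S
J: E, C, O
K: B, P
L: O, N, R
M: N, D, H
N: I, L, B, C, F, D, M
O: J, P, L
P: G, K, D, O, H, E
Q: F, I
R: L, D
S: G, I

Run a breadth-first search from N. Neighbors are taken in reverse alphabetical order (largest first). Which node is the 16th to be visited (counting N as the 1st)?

J

Visit N; enqueue M, L, I, F, D, C, B → queue [M, L, I, F, D, C, B]
Visit M; enqueue H → queue [L, I, F, D, C, B, H]
Visit L; enqueue R, O → queue [I, F, D, C, B, H, R, O]
Visit I; enqueue S, Q, G → queue [F, D, C, B, H, R, O, S, Q, G]
Visit F → queue [D, C, B, H, R, O, S, Q, G]
Visit D; enqueue P → queue [C, B, H, R, O, S, Q, G, P]
Visit C; enqueue J → queue [B, H, R, O, S, Q, G, P, J]
Visit B; enqueue K, E, A → queue [H, R, O, S, Q, G, P, J, K, E, A]
Visit H → queue [R, O, S, Q, G, P, J, K, E, A]
Visit R → queue [O, S, Q, G, P, J, K, E, A]
Visit O → queue [S, Q, G, P, J, K, E, A]
Visit S → queue [Q, G, P, J, K, E, A]
Visit Q → queue [G, P, J, K, E, A]
Visit G → queue [P, J, K, E, A]
Visit P → queue [J, K, E, A]
Visit J → queue [K, E, A]
Visit K → queue [E, A]
Visit E → queue [A]
Visit A → queue []

Visit order: N, M, L, I, F, D, C, B, H, R, O, S, Q, G, P, J, K, E, A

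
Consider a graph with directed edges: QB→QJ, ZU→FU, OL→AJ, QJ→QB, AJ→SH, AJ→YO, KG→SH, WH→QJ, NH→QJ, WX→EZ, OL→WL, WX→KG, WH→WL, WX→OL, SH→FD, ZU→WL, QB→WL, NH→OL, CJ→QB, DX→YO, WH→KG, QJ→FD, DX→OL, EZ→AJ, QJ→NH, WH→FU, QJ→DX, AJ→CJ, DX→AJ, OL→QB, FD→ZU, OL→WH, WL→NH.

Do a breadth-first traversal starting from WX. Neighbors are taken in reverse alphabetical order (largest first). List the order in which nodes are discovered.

WX → OL → KG → EZ → WL → WH → QB → AJ → SH → NH → QJ → FU → YO → CJ → FD → DX → ZU

Visit WX; enqueue OL, KG, EZ → queue [OL, KG, EZ]
Visit OL; enqueue WL, WH, QB, AJ → queue [KG, EZ, WL, WH, QB, AJ]
Visit KG; enqueue SH → queue [EZ, WL, WH, QB, AJ, SH]
Visit EZ → queue [WL, WH, QB, AJ, SH]
Visit WL; enqueue NH → queue [WH, QB, AJ, SH, NH]
Visit WH; enqueue QJ, FU → queue [QB, AJ, SH, NH, QJ, FU]
Visit QB → queue [AJ, SH, NH, QJ, FU]
Visit AJ; enqueue YO, CJ → queue [SH, NH, QJ, FU, YO, CJ]
Visit SH; enqueue FD → queue [NH, QJ, FU, YO, CJ, FD]
Visit NH → queue [QJ, FU, YO, CJ, FD]
Visit QJ; enqueue DX → queue [FU, YO, CJ, FD, DX]
Visit FU → queue [YO, CJ, FD, DX]
Visit YO → queue [CJ, FD, DX]
Visit CJ → queue [FD, DX]
Visit FD; enqueue ZU → queue [DX, ZU]
Visit DX → queue [ZU]
Visit ZU → queue []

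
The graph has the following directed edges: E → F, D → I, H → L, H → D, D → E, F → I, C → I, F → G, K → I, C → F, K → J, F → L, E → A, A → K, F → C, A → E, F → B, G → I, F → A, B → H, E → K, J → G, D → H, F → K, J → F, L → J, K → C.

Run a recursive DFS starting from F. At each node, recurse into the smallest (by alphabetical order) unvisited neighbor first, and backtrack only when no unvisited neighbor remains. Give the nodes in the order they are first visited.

F, A, E, K, C, I, J, G, B, H, D, L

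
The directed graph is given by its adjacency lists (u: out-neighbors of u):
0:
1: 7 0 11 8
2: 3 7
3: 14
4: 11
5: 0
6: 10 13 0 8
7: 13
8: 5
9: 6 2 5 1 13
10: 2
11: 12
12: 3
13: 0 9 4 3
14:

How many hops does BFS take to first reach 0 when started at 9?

2

Level 0: 9
Level 1: 1, 2, 5, 6, 13
Level 2: 0, 3, 4, 7, 8, 10, 11
Level 3: 12, 14
0 first appears at level 2.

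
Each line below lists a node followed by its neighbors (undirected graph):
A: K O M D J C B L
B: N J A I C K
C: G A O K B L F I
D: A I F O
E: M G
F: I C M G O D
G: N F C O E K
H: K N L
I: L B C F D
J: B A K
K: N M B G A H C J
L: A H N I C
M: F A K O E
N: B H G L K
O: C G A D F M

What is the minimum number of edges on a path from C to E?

2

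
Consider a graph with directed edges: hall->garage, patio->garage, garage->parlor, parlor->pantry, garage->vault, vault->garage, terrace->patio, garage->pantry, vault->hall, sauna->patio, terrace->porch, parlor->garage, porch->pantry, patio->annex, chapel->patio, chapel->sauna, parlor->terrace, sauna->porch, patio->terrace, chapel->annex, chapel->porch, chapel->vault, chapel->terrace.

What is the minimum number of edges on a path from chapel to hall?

Level 0: chapel
Level 1: annex, patio, porch, sauna, terrace, vault
Level 2: garage, hall, pantry
Level 3: parlor
hall first appears at level 2.

2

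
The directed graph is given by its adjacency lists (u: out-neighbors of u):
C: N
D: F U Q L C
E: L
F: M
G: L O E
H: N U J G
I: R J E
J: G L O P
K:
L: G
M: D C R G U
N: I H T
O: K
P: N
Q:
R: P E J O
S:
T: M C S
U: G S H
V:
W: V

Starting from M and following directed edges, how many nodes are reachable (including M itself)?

BFS from M visits: M, U, R, G, D, C, S, H, P, O, J, E, L, Q, F, N, K, T, I
Reachable nodes: 19 of 21 total.

19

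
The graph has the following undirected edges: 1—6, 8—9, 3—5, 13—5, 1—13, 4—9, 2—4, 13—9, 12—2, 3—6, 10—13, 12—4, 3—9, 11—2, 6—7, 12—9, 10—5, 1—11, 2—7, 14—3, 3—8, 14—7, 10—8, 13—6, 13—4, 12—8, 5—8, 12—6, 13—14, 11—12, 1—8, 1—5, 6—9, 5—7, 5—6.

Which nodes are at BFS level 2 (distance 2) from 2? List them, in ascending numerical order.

Level 0: 2
Level 1: 4, 7, 11, 12
Level 2: 1, 5, 6, 8, 9, 13, 14
Level 3: 3, 10

1, 5, 6, 8, 9, 13, 14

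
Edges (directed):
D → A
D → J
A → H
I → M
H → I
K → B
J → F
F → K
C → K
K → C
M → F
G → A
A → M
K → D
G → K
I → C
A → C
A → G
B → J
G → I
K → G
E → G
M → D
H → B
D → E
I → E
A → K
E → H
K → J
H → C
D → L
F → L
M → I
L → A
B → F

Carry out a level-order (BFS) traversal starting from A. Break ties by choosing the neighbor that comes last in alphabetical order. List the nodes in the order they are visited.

A -> M -> K -> H -> G -> C -> I -> F -> D -> J -> B -> E -> L

Visit A; enqueue M, K, H, G, C → queue [M, K, H, G, C]
Visit M; enqueue I, F, D → queue [K, H, G, C, I, F, D]
Visit K; enqueue J, B → queue [H, G, C, I, F, D, J, B]
Visit H → queue [G, C, I, F, D, J, B]
Visit G → queue [C, I, F, D, J, B]
Visit C → queue [I, F, D, J, B]
Visit I; enqueue E → queue [F, D, J, B, E]
Visit F; enqueue L → queue [D, J, B, E, L]
Visit D → queue [J, B, E, L]
Visit J → queue [B, E, L]
Visit B → queue [E, L]
Visit E → queue [L]
Visit L → queue []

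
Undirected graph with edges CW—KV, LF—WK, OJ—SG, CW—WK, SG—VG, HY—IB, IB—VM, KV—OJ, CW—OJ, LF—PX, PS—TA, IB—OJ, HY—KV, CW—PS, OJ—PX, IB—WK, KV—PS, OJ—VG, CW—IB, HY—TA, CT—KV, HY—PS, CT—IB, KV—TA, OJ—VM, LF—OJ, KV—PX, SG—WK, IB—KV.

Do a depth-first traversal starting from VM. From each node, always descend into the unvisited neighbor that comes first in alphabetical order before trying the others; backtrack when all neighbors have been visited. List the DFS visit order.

Visit VM
VM → IB
IB → CT
CT → KV
KV → CW
CW → OJ
OJ → LF
LF → PX
LF → WK
WK → SG
SG → VG
CW → PS
PS → HY
HY → TA

VM -> IB -> CT -> KV -> CW -> OJ -> LF -> PX -> WK -> SG -> VG -> PS -> HY -> TA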